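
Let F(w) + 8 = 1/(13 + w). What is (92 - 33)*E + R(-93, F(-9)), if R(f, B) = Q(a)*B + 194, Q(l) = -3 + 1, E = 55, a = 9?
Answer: 6909/2 ≈ 3454.5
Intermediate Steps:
Q(l) = -2
F(w) = -8 + 1/(13 + w)
R(f, B) = 194 - 2*B (R(f, B) = -2*B + 194 = 194 - 2*B)
(92 - 33)*E + R(-93, F(-9)) = (92 - 33)*55 + (194 - 2*(-103 - 8*(-9))/(13 - 9)) = 59*55 + (194 - 2*(-103 + 72)/4) = 3245 + (194 - (-31)/2) = 3245 + (194 - 2*(-31/4)) = 3245 + (194 + 31/2) = 3245 + 419/2 = 6909/2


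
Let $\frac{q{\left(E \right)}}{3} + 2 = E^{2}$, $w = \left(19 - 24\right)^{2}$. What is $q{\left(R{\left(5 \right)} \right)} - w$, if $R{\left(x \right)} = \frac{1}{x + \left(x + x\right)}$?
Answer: $- \frac{2324}{75} \approx -30.987$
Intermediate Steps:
$R{\left(x \right)} = \frac{1}{3 x}$ ($R{\left(x \right)} = \frac{1}{x + 2 x} = \frac{1}{3 x}$)
$w = 25$ ($w = \left(-5\right)^{2} = 25$)
$q{\left(E \right)} = -6 + 3 E^{2}$
$q{\left(R{\left(5 \right)} \right)} - w = \left(-6 + 3 \left(\frac{1}{3 \cdot 5}\right)^{2}\right) - 25 = \left(-6 + 3 \left(\frac{1}{3} \cdot \frac{1}{5}\right)^{2}\right) - 25 = \left(-6 + \frac{3}{225}\right) - 25 = \left(-6 + 3 \cdot \frac{1}{225}\right) - 25 = \left(-6 + \frac{1}{75}\right) - 25 = - \frac{449}{75} - 25 = - \frac{2324}{75}$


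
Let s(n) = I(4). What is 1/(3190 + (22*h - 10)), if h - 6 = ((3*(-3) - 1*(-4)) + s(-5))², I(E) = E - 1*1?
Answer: 1/3400 ≈ 0.00029412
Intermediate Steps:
I(E) = -1 + E (I(E) = E - 1 = -1 + E)
s(n) = 3 (s(n) = -1 + 4 = 3)
h = 10 (h = 6 + ((3*(-3) - 1*(-4)) + 3)² = 6 + ((-9 + 4) + 3)² = 6 + (-5 + 3)² = 6 + (-2)² = 6 + 4 = 10)
1/(3190 + (22*h - 10)) = 1/(3190 + (22*10 - 10)) = 1/(3190 + (220 - 10)) = 1/(3190 + 210) = 1/3400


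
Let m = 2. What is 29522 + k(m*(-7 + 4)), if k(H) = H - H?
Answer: 29522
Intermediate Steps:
k(H) = 0
29522 + k(m*(-7 + 4)) = 29522 + 0 = 29522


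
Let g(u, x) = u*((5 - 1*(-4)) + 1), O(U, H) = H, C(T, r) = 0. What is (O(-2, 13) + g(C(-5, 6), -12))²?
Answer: 169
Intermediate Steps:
g(u, x) = 10*u (g(u, x) = u*((5 + 4) + 1) = u*(9 + 1) = u*10 = 10*u)
(O(-2, 13) + g(C(-5, 6), -12))² = (13 + 10*0)² = (13 + 0)² = 13² = 169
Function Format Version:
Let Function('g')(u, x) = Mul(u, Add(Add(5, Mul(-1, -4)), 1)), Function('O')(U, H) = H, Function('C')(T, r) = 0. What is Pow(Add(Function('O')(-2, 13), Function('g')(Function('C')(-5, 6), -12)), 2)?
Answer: 169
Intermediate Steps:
Function('g')(u, x) = Mul(10, u) (Function('g')(u, x) = Mul(u, Add(Add(5, 4), 1)) = Mul(u, Add(9, 1)) = Mul(u, 10) = Mul(10, u))
Pow(Add(Function('O')(-2, 13), Function('g')(Function('C')(-5, 6), -12)), 2) = Pow(Add(13, Mul(10, 0)), 2) = Pow(Add(13, 0), 2) = Pow(13, 2) = 169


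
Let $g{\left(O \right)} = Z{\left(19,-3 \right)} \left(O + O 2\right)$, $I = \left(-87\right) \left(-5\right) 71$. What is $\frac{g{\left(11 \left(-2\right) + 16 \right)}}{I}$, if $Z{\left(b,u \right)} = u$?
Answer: $\frac{18}{10295} \approx 0.0017484$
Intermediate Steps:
$I = 30885$ ($I = 435 \cdot 71 = 30885$)
$g{\left(O \right)} = - 9 O$ ($g{\left(O \right)} = - 3 \left(O + O 2\right) = - 3 \left(O + 2 O\right) = - 3 \cdot 3 O = - 9 O$)
$\frac{g{\left(11 \left(-2\right) + 16 \right)}}{I} = \frac{\left(-9\right) \left(11 \left(-2\right) + 16\right)}{30885} = - 9 \left(-22 + 16\right) \frac{1}{30885} = \left(-9\right) \left(-6\right) \frac{1}{30885} = 54 \cdot \frac{1}{30885} = \frac{18}{10295}$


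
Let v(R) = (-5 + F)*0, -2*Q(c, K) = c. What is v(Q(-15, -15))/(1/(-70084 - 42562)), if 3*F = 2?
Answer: 0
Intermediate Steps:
F = 2/3 (F = (1/3)*2 = 2/3 ≈ 0.66667)
Q(c, K) = -c/2
v(R) = 0 (v(R) = (-5 + 2/3)*0 = -13/3*0 = 0)
v(Q(-15, -15))/(1/(-70084 - 42562)) = 0/(1/(-70084 - 42562)) = 0/(1/(-112646)) = 0/(-1/112646) = 0*(-112646) = 0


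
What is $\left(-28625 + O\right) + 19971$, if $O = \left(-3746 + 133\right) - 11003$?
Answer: $-23270$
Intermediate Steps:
$O = -14616$ ($O = -3613 - 11003 = -14616$)
$\left(-28625 + O\right) + 19971 = \left(-28625 - 14616\right) + 19971 = -43241 + 19971 = -23270$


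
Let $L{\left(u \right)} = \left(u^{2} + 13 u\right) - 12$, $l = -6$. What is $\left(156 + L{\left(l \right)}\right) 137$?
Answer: $13974$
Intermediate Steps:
$L{\left(u \right)} = -12 + u^{2} + 13 u$
$\left(156 + L{\left(l \right)}\right) 137 = \left(156 + \left(-12 + \left(-6\right)^{2} + 13 \left(-6\right)\right)\right) 137 = \left(156 - 54\right) 137 = 102 \cdot 137 = 13974$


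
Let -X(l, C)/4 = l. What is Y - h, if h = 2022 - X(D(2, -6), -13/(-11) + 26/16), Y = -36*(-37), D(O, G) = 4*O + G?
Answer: -698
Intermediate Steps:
D(O, G) = G + 4*O
X(l, C) = -4*l
Y = 1332
h = 2030 (h = 2022 - (-4)*(-6 + 4*2) = 2022 - (-4)*(-6 + 8) = 2022 - (-4)*2 = 2022 - 1*(-8) = 2022 + 8 = 2030)
Y - h = 1332 - 1*2030 = 1332 - 2030 = -698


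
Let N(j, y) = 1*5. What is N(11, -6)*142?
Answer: 710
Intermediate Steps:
N(j, y) = 5
N(11, -6)*142 = 5*142 = 710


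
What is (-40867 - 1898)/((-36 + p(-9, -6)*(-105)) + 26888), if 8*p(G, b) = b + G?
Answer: -342120/216391 ≈ -1.5810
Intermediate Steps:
p(G, b) = G/8 + b/8 (p(G, b) = (b + G)/8 = (G + b)/8 = G/8 + b/8)
(-40867 - 1898)/((-36 + p(-9, -6)*(-105)) + 26888) = (-40867 - 1898)/((-36 + ((⅛)*(-9) + (⅛)*(-6))*(-105)) + 26888) = -42765/((-36 + (-9/8 - ¾)*(-105)) + 26888) = -42765/((-36 - 15/8*(-105)) + 26888) = -42765/((-36 + 1575/8) + 26888) = -42765/(1287/8 + 26888) = -42765/216391/8 = -42765*8/216391 = -342120/216391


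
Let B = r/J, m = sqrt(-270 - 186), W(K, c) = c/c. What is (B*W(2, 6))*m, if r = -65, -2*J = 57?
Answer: 260*I*sqrt(114)/57 ≈ 48.702*I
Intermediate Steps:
J = -57/2 (J = -1/2*57 = -57/2 ≈ -28.500)
W(K, c) = 1
m = 2*I*sqrt(114) (m = sqrt(-456) = 2*I*sqrt(114) ≈ 21.354*I)
B = 130/57 (B = -65/(-57/2) = -65*(-2/57) = 130/57 ≈ 2.2807)
(B*W(2, 6))*m = ((130/57)*1)*(2*I*sqrt(114)) = 130*(2*I*sqrt(114))/57 = 260*I*sqrt(114)/57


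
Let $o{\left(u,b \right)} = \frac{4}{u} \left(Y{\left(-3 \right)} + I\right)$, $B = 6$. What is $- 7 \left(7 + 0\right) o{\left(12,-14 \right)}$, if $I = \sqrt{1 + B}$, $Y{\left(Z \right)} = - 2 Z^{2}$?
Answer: $294 - \frac{49 \sqrt{7}}{3} \approx 250.79$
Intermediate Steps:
$I = \sqrt{7}$ ($I = \sqrt{1 + 6} = \sqrt{7} \approx 2.6458$)
$o{\left(u,b \right)} = \frac{4 \left(-18 + \sqrt{7}\right)}{u}$ ($o{\left(u,b \right)} = \frac{4}{u} \left(- 2 \left(-3\right)^{2} + \sqrt{7}\right) = \frac{4}{u} \left(\left(-2\right) 9 + \sqrt{7}\right) = \frac{4}{u} \left(-18 + \sqrt{7}\right) = \frac{4 \left(-18 + \sqrt{7}\right)}{u}$)
$- 7 \left(7 + 0\right) o{\left(12,-14 \right)} = - 7 \left(7 + 0\right) \frac{4 \left(-18 + \sqrt{7}\right)}{12} = \left(-7\right) 7 \cdot 4 \cdot \frac{1}{12} \left(-18 + \sqrt{7}\right) = - 49 \left(-6 + \frac{\sqrt{7}}{3}\right) = 294 - \frac{49 \sqrt{7}}{3}$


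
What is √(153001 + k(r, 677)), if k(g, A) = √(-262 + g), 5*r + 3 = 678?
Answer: √(153001 + I*√127) ≈ 391.15 + 0.014*I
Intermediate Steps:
r = 135 (r = -⅗ + (⅕)*678 = -⅗ + 678/5 = 135)
√(153001 + k(r, 677)) = √(153001 + √(-262 + 135)) = √(153001 + √(-127)) = √(153001 + I*√127)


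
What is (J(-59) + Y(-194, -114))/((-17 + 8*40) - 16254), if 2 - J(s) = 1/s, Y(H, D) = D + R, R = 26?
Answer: 1691/313703 ≈ 0.0053905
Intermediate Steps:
Y(H, D) = 26 + D (Y(H, D) = D + 26 = 26 + D)
J(s) = 2 - 1/s
(J(-59) + Y(-194, -114))/((-17 + 8*40) - 16254) = ((2 - 1/(-59)) + (26 - 114))/((-17 + 8*40) - 16254) = ((2 - 1*(-1/59)) - 88)/((-17 + 320) - 16254) = ((2 + 1/59) - 88)/(303 - 16254) = (119/59 - 88)/(-15951) = -5073/59*(-1/15951) = 1691/313703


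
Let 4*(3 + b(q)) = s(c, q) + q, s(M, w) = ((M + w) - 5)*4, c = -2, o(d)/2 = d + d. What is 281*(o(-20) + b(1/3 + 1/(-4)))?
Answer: -1212515/48 ≈ -25261.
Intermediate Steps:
o(d) = 4*d (o(d) = 2*(d + d) = 2*(2*d) = 4*d)
s(M, w) = -20 + 4*M + 4*w (s(M, w) = (-5 + M + w)*4 = -20 + 4*M + 4*w)
b(q) = -10 + 5*q/4 (b(q) = -3 + ((-20 + 4*(-2) + 4*q) + q)/4 = -3 + ((-20 - 8 + 4*q) + q)/4 = -3 + ((-28 + 4*q) + q)/4 = -3 + (-28 + 5*q)/4 = -3 + (-7 + 5*q/4) = -10 + 5*q/4)
281*(o(-20) + b(1/3 + 1/(-4))) = 281*(4*(-20) + (-10 + 5*(1/3 + 1/(-4))/4)) = 281*(-80 + (-10 + 5*(1*(⅓) + 1*(-¼))/4)) = 281*(-80 + (-10 + 5*(⅓ - ¼)/4)) = 281*(-80 + (-10 + (5/4)*(1/12))) = 281*(-80 + (-10 + 5/48)) = 281*(-80 - 475/48) = 281*(-4315/48) = -1212515/48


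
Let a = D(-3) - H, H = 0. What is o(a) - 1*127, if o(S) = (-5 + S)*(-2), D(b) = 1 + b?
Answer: -113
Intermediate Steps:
a = -2 (a = (1 - 3) - 1*0 = -2 + 0 = -2)
o(S) = 10 - 2*S
o(a) - 1*127 = (10 - 2*(-2)) - 1*127 = (10 + 4) - 127 = 14 - 127 = -113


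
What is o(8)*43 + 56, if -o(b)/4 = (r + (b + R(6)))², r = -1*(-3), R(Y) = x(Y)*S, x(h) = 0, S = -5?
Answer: -20756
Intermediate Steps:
R(Y) = 0 (R(Y) = 0*(-5) = 0)
r = 3
o(b) = -4*(3 + b)² (o(b) = -4*(3 + (b + 0))² = -4*(3 + b)²)
o(8)*43 + 56 = -4*(3 + 8)²*43 + 56 = -4*11²*43 + 56 = -4*121*43 + 56 = -484*43 + 56 = -20812 + 56 = -20756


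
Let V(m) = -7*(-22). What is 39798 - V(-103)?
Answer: 39644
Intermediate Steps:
V(m) = 154
39798 - V(-103) = 39798 - 1*154 = 39798 - 154 = 39644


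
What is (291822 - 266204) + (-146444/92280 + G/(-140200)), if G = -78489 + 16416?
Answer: 8285551701391/323441400 ≈ 25617.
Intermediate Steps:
G = -62073
(291822 - 266204) + (-146444/92280 + G/(-140200)) = (291822 - 266204) + (-146444/92280 - 62073/(-140200)) = 25618 + (-146444*1/92280 - 62073*(-1/140200)) = 25618 + (-36611/23070 + 62073/140200) = 25618 - 370083809/323441400 = 8285551701391/323441400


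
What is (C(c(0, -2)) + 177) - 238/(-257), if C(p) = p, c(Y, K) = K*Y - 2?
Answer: 45213/257 ≈ 175.93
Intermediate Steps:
c(Y, K) = -2 + K*Y
(C(c(0, -2)) + 177) - 238/(-257) = ((-2 - 2*0) + 177) - 238/(-257) = ((-2 + 0) + 177) - 238*(-1/257) = (-2 + 177) + 238/257 = 175 + 238/257 = 45213/257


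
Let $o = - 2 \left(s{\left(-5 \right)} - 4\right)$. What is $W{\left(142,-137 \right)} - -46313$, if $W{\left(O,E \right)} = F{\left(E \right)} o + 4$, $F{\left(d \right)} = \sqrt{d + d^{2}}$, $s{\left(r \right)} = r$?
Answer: $46317 + 36 \sqrt{4658} \approx 48774.0$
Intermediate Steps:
$o = 18$ ($o = - 2 \left(-5 - 4\right) = \left(-2\right) \left(-9\right) = 18$)
$W{\left(O,E \right)} = 4 + 18 \sqrt{E \left(1 + E\right)}$ ($W{\left(O,E \right)} = \sqrt{E \left(1 + E\right)} 18 + 4 = 18 \sqrt{E \left(1 + E\right)} + 4 = 4 + 18 \sqrt{E \left(1 + E\right)}$)
$W{\left(142,-137 \right)} - -46313 = \left(4 + 18 \sqrt{- 137 \left(1 - 137\right)}\right) - -46313 = \left(4 + 18 \sqrt{\left(-137\right) \left(-136\right)}\right) + 46313 = \left(4 + 18 \sqrt{18632}\right) + 46313 = \left(4 + 18 \cdot 2 \sqrt{4658}\right) + 46313 = \left(4 + 36 \sqrt{4658}\right) + 46313 = 46317 + 36 \sqrt{4658}$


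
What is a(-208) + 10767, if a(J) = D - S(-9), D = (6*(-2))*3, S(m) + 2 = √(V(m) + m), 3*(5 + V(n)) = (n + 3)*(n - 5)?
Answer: 10733 - √14 ≈ 10729.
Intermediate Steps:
V(n) = -5 + (-5 + n)*(3 + n)/3 (V(n) = -5 + ((n + 3)*(n - 5))/3 = -5 + ((3 + n)*(-5 + n))/3 = -5 + ((-5 + n)*(3 + n))/3 = -5 + (-5 + n)*(3 + n)/3)
S(m) = -2 + √(-10 + m/3 + m²/3) (S(m) = -2 + √((-10 - 2*m/3 + m²/3) + m) = -2 + √(-10 + m/3 + m²/3))
D = -36 (D = -12*3 = -36)
a(J) = -34 - √14 (a(J) = -36 - (-2 + √(-90 + 3*(-9) + 3*(-9)²)/3) = -36 - (-2 + √(-90 - 27 + 3*81)/3) = -36 - (-2 + √(-90 - 27 + 243)/3) = -36 - (-2 + √126/3) = -36 - (-2 + (3*√14)/3) = -36 - (-2 + √14) = -36 + (2 - √14) = -34 - √14)
a(-208) + 10767 = (-34 - √14) + 10767 = 10733 - √14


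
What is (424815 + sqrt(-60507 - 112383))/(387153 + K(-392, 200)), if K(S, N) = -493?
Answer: 84963/77332 + 3*I*sqrt(19210)/386660 ≈ 1.0987 + 0.0010754*I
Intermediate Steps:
(424815 + sqrt(-60507 - 112383))/(387153 + K(-392, 200)) = (424815 + sqrt(-60507 - 112383))/(387153 - 493) = (424815 + sqrt(-172890))/386660 = (424815 + 3*I*sqrt(19210))*(1/386660) = 84963/77332 + 3*I*sqrt(19210)/386660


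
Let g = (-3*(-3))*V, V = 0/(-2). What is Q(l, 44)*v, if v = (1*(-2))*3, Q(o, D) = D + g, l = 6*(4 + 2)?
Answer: -264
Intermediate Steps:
l = 36 (l = 6*6 = 36)
V = 0 (V = 0*(-½) = 0)
g = 0 (g = -3*(-3)*0 = 9*0 = 0)
Q(o, D) = D (Q(o, D) = D + 0 = D)
v = -6 (v = -2*3 = -6)
Q(l, 44)*v = 44*(-6) = -264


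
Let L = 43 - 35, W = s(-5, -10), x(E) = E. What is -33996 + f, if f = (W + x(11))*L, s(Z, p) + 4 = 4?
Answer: -33908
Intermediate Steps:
s(Z, p) = 0 (s(Z, p) = -4 + 4 = 0)
W = 0
L = 8
f = 88 (f = (0 + 11)*8 = 11*8 = 88)
-33996 + f = -33996 + 88 = -33908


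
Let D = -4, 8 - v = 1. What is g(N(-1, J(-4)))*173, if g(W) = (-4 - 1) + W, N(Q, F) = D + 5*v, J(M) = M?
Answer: 4498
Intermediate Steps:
v = 7 (v = 8 - 1*1 = 8 - 1 = 7)
N(Q, F) = 31 (N(Q, F) = -4 + 5*7 = -4 + 35 = 31)
g(W) = -5 + W
g(N(-1, J(-4)))*173 = (-5 + 31)*173 = 26*173 = 4498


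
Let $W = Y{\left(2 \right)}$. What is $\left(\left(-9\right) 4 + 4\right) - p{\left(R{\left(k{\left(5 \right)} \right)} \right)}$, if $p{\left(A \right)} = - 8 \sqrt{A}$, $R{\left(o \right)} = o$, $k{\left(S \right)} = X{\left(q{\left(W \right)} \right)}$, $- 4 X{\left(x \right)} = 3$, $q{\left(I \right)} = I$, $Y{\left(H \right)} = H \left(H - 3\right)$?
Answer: $-32 + 4 i \sqrt{3} \approx -32.0 + 6.9282 i$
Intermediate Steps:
$Y{\left(H \right)} = H \left(-3 + H\right)$
$W = -2$ ($W = 2 \left(-3 + 2\right) = 2 \left(-1\right) = -2$)
$X{\left(x \right)} = - \frac{3}{4}$ ($X{\left(x \right)} = \left(- \frac{1}{4}\right) 3 = - \frac{3}{4}$)
$k{\left(S \right)} = - \frac{3}{4}$
$\left(\left(-9\right) 4 + 4\right) - p{\left(R{\left(k{\left(5 \right)} \right)} \right)} = \left(\left(-9\right) 4 + 4\right) - - 8 \sqrt{- \frac{3}{4}} = \left(-36 + 4\right) - - 8 \frac{i \sqrt{3}}{2} = -32 - - 4 i \sqrt{3} = -32 + 4 i \sqrt{3}$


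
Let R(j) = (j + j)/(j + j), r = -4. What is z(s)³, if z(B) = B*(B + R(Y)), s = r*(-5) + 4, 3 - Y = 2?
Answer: 216000000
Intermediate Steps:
Y = 1 (Y = 3 - 1*2 = 3 - 2 = 1)
s = 24 (s = -4*(-5) + 4 = 20 + 4 = 24)
R(j) = 1 (R(j) = (2*j)/((2*j)) = (2*j)*(1/(2*j)) = 1)
z(B) = B*(1 + B) (z(B) = B*(B + 1) = B*(1 + B))
z(s)³ = (24*(1 + 24))³ = (24*25)³ = 600³ = 216000000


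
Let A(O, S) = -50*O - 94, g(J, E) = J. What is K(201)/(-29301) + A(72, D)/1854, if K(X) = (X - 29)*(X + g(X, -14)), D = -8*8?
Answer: -39405145/9054009 ≈ -4.3522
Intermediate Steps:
D = -64
A(O, S) = -94 - 50*O
K(X) = 2*X*(-29 + X) (K(X) = (X - 29)*(X + X) = (-29 + X)*(2*X) = 2*X*(-29 + X))
K(201)/(-29301) + A(72, D)/1854 = (2*201*(-29 + 201))/(-29301) + (-94 - 50*72)/1854 = (2*201*172)*(-1/29301) + (-94 - 3600)*(1/1854) = 69144*(-1/29301) - 3694*1/1854 = -23048/9767 - 1847/927 = -39405145/9054009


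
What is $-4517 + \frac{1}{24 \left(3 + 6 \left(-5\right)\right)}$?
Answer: $- \frac{2927017}{648} \approx -4517.0$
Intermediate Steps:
$-4517 + \frac{1}{24 \left(3 + 6 \left(-5\right)\right)} = -4517 + \frac{1}{24 \left(3 - 30\right)} = -4517 + \frac{1}{24 \left(-27\right)} = -4517 + \frac{1}{-648} = -4517 - \frac{1}{648} = - \frac{2927017}{648}$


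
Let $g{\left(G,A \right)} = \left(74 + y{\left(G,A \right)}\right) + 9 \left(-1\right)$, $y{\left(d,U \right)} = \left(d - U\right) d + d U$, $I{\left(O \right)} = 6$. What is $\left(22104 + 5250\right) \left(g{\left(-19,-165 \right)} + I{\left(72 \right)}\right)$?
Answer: $11816928$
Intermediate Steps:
$y{\left(d,U \right)} = U d + d \left(d - U\right)$ ($y{\left(d,U \right)} = d \left(d - U\right) + U d = U d + d \left(d - U\right)$)
$g{\left(G,A \right)} = 65 + G^{2}$ ($g{\left(G,A \right)} = \left(74 + G^{2}\right) + 9 \left(-1\right) = \left(74 + G^{2}\right) - 9 = 65 + G^{2}$)
$\left(22104 + 5250\right) \left(g{\left(-19,-165 \right)} + I{\left(72 \right)}\right) = \left(22104 + 5250\right) \left(\left(65 + \left(-19\right)^{2}\right) + 6\right) = 27354 \left(\left(65 + 361\right) + 6\right) = 27354 \left(426 + 6\right) = 27354 \cdot 432 = 11816928$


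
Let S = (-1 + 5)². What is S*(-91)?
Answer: -1456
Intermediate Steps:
S = 16 (S = 4² = 16)
S*(-91) = 16*(-91) = -1456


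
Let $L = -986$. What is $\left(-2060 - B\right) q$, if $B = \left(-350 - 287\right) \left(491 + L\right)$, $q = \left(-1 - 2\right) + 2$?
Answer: $317375$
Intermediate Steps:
$q = -1$ ($q = -3 + 2 = -1$)
$B = 315315$ ($B = \left(-350 - 287\right) \left(491 - 986\right) = \left(-637\right) \left(-495\right) = 315315$)
$\left(-2060 - B\right) q = \left(-2060 - 315315\right) \left(-1\right) = \left(-317375\right) \left(-1\right) = 317375$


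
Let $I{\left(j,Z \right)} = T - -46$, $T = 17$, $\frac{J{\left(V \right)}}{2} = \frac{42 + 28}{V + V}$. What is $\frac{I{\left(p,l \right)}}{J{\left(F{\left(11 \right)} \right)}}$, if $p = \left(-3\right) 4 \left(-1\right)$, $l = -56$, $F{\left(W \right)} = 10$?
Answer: $9$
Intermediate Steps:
$J{\left(V \right)} = \frac{70}{V}$ ($J{\left(V \right)} = 2 \frac{42 + 28}{V + V} = 2 \frac{70}{2 V} = 2 \cdot 70 \frac{1}{2 V} = 2 \frac{35}{V} = \frac{70}{V}$)
$p = 12$ ($p = \left(-12\right) \left(-1\right) = 12$)
$I{\left(j,Z \right)} = 63$ ($I{\left(j,Z \right)} = 17 - -46 = 17 + 46 = 63$)
$\frac{I{\left(p,l \right)}}{J{\left(F{\left(11 \right)} \right)}} = \frac{63}{70 \cdot \frac{1}{10}} = \frac{63}{7} = 63 \cdot \frac{1}{7} = 9$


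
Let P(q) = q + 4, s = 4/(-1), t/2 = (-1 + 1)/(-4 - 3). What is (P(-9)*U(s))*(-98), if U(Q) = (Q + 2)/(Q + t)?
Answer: 245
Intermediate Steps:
t = 0 (t = 2*((-1 + 1)/(-4 - 3)) = 2*(0/(-7)) = 2*(0*(-1/7)) = 2*0 = 0)
s = -4 (s = 4*(-1) = -4)
P(q) = 4 + q
U(Q) = (2 + Q)/Q (U(Q) = (Q + 2)/(Q + 0) = (2 + Q)/Q)
(P(-9)*U(s))*(-98) = ((4 - 9)*((2 - 4)/(-4)))*(-98) = -(-5)*(-2)/4*(-98) = -5*1/2*(-98) = -5/2*(-98) = 245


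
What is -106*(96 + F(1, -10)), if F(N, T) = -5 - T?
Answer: -10706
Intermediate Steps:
-106*(96 + F(1, -10)) = -106*(96 + (-5 - 1*(-10))) = -106*(96 + (-5 + 10)) = -106*(96 + 5) = -106*101 = -10706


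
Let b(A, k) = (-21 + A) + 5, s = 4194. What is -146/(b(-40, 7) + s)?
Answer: -73/2069 ≈ -0.035283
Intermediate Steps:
b(A, k) = -16 + A
-146/(b(-40, 7) + s) = -146/((-16 - 40) + 4194) = -146/(-56 + 4194) = -146/4138 = (1/4138)*(-146) = -73/2069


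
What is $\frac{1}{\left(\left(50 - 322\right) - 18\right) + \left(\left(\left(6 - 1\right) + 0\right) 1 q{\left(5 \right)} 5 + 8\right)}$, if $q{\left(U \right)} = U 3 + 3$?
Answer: $\frac{1}{168} \approx 0.0059524$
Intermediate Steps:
$q{\left(U \right)} = 3 + 3 U$ ($q{\left(U \right)} = 3 U + 3 = 3 + 3 U$)
$\frac{1}{\left(\left(50 - 322\right) - 18\right) + \left(\left(\left(6 - 1\right) + 0\right) 1 q{\left(5 \right)} 5 + 8\right)} = \frac{1}{\left(\left(50 - 322\right) - 18\right) + \left(\left(\left(6 - 1\right) + 0\right) 1 \left(3 + 3 \cdot 5\right) 5 + 8\right)} = \frac{1}{\left(-272 - 18\right) + \left(\left(5 + 0\right) 1 \left(3 + 15\right) 5 + 8\right)} = \frac{1}{-290 + \left(5 \cdot 1 \cdot 18 \cdot 5 + 8\right)} = \frac{1}{-290 + \left(5 \cdot 18 \cdot 5 + 8\right)} = \frac{1}{-290 + \left(5 \cdot 90 + 8\right)} = \frac{1}{-290 + \left(450 + 8\right)} = \frac{1}{-290 + 458} = \frac{1}{168}$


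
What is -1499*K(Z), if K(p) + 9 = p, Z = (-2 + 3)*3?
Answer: 8994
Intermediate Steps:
Z = 3 (Z = 1*3 = 3)
K(p) = -9 + p
-1499*K(Z) = -1499*(-9 + 3) = -1499*(-6) = 8994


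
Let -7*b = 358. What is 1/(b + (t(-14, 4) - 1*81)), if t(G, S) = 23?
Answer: -7/764 ≈ -0.0091623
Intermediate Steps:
b = -358/7 (b = -1/7*358 = -358/7 ≈ -51.143)
1/(b + (t(-14, 4) - 1*81)) = 1/(-358/7 + (23 - 1*81)) = 1/(-358/7 + (23 - 81)) = 1/(-358/7 - 58) = 1/(-764/7) = -7/764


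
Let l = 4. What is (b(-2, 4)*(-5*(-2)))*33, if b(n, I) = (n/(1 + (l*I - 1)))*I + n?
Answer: -825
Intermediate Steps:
b(n, I) = 5*n/4 (b(n, I) = (n/(1 + (4*I - 1)))*I + n = (n/(1 + (-1 + 4*I)))*I + n = (n/((4*I)))*I + n = ((1/(4*I))*n)*I + n = (n/(4*I))*I + n = n/4 + n = 5*n/4)
(b(-2, 4)*(-5*(-2)))*33 = (((5/4)*(-2))*(-5*(-2)))*33 = -5/2*10*33 = -25*33 = -825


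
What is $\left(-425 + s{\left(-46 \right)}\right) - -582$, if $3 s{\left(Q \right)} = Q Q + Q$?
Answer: $847$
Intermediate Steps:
$s{\left(Q \right)} = \frac{Q}{3} + \frac{Q^{2}}{3}$ ($s{\left(Q \right)} = \frac{Q Q + Q}{3} = \frac{Q^{2} + Q}{3} = \frac{Q + Q^{2}}{3} = \frac{Q}{3} + \frac{Q^{2}}{3}$)
$\left(-425 + s{\left(-46 \right)}\right) - -582 = \left(-425 + \frac{1}{3} \left(-46\right) \left(1 - 46\right)\right) - -582 = \left(-425 + \frac{1}{3} \left(-46\right) \left(-45\right)\right) + \left(-527 + 1109\right) = \left(-425 + 690\right) + 582 = 265 + 582 = 847$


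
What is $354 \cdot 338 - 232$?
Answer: $119420$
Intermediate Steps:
$354 \cdot 338 - 232 = 119652 - 232 = 119420$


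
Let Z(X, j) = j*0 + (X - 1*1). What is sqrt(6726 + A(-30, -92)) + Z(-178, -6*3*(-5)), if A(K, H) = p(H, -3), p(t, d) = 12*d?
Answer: -179 + sqrt(6690) ≈ -97.208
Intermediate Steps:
A(K, H) = -36 (A(K, H) = 12*(-3) = -36)
Z(X, j) = -1 + X (Z(X, j) = 0 + (X - 1) = 0 + (-1 + X) = -1 + X)
sqrt(6726 + A(-30, -92)) + Z(-178, -6*3*(-5)) = sqrt(6726 - 36) + (-1 - 178) = sqrt(6690) - 179 = -179 + sqrt(6690)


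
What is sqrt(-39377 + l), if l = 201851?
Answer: sqrt(162474) ≈ 403.08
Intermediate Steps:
sqrt(-39377 + l) = sqrt(-39377 + 201851) = sqrt(162474)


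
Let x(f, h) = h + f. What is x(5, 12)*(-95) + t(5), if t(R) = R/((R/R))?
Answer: -1610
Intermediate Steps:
t(R) = R (t(R) = R/1 = R*1 = R)
x(f, h) = f + h
x(5, 12)*(-95) + t(5) = (5 + 12)*(-95) + 5 = 17*(-95) + 5 = -1615 + 5 = -1610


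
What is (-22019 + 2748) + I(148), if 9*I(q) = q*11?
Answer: -171811/9 ≈ -19090.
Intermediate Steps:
I(q) = 11*q/9 (I(q) = (q*11)/9 = (11*q)/9 = 11*q/9)
(-22019 + 2748) + I(148) = (-22019 + 2748) + (11/9)*148 = -19271 + 1628/9 = -171811/9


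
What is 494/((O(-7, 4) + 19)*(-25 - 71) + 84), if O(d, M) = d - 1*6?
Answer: -247/246 ≈ -1.0041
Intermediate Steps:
O(d, M) = -6 + d (O(d, M) = d - 6 = -6 + d)
494/((O(-7, 4) + 19)*(-25 - 71) + 84) = 494/(((-6 - 7) + 19)*(-25 - 71) + 84) = 494/((-13 + 19)*(-96) + 84) = 494/(6*(-96) + 84) = 494/(-576 + 84) = 494/(-492) = -1/492*494 = -247/246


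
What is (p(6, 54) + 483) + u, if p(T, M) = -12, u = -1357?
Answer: -886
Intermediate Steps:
(p(6, 54) + 483) + u = (-12 + 483) - 1357 = 471 - 1357 = -886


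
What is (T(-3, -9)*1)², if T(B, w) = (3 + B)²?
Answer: 0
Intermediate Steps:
(T(-3, -9)*1)² = ((3 - 3)²*1)² = (0²*1)² = (0*1)² = 0² = 0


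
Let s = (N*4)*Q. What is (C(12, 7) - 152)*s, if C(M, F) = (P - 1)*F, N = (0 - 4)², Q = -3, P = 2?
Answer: 27840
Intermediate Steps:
N = 16 (N = (-4)² = 16)
s = -192 (s = (16*4)*(-3) = 64*(-3) = -192)
C(M, F) = F (C(M, F) = (2 - 1)*F = 1*F = F)
(C(12, 7) - 152)*s = (7 - 152)*(-192) = -145*(-192) = 27840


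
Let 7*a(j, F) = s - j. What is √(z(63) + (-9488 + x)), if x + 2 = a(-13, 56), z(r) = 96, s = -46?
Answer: I*√460537/7 ≈ 96.947*I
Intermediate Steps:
a(j, F) = -46/7 - j/7 (a(j, F) = (-46 - j)/7 = -46/7 - j/7)
x = -47/7 (x = -2 + (-46/7 - ⅐*(-13)) = -2 + (-46/7 + 13/7) = -2 - 33/7 = -47/7 ≈ -6.7143)
√(z(63) + (-9488 + x)) = √(96 + (-9488 - 47/7)) = √(96 - 66463/7) = √(-65791/7) = I*√460537/7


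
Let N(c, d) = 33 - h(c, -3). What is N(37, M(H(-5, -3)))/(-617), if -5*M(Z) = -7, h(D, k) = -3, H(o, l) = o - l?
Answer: -36/617 ≈ -0.058347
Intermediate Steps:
M(Z) = 7/5 (M(Z) = -⅕*(-7) = 7/5)
N(c, d) = 36 (N(c, d) = 33 - 1*(-3) = 33 + 3 = 36)
N(37, M(H(-5, -3)))/(-617) = 36/(-617) = 36*(-1/617) = -36/617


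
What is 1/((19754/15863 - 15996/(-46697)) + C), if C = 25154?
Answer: 740754511/18634115166780 ≈ 3.9753e-5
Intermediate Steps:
1/((19754/15863 - 15996/(-46697)) + C) = 1/((19754/15863 - 15996/(-46697)) + 25154) = 1/((19754*(1/15863) - 15996*(-1/46697)) + 25154) = 1/((19754/15863 + 15996/46697) + 25154) = 1/(1176197086/740754511 + 25154) = 1/(18634115166780/740754511) = 740754511/18634115166780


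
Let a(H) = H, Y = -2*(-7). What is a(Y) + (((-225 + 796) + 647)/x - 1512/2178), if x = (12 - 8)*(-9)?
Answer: -14903/726 ≈ -20.528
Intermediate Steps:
x = -36 (x = 4*(-9) = -36)
Y = 14
a(Y) + (((-225 + 796) + 647)/x - 1512/2178) = 14 + (((-225 + 796) + 647)/(-36) - 1512/2178) = 14 + ((571 + 647)*(-1/36) - 1512*1/2178) = 14 + (1218*(-1/36) - 84/121) = 14 + (-203/6 - 84/121) = 14 - 25067/726 = -14903/726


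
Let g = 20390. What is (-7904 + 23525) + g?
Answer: 36011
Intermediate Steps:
(-7904 + 23525) + g = (-7904 + 23525) + 20390 = 15621 + 20390 = 36011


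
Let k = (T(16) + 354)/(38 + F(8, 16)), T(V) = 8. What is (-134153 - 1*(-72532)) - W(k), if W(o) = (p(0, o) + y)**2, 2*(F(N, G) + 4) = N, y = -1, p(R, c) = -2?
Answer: -61630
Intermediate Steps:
F(N, G) = -4 + N/2
k = 181/19 (k = (8 + 354)/(38 + (-4 + (1/2)*8)) = 362/(38 + (-4 + 4)) = 362/(38 + 0) = 362/38 = 362*(1/38) = 181/19 ≈ 9.5263)
W(o) = 9 (W(o) = (-2 - 1)**2 = (-3)**2 = 9)
(-134153 - 1*(-72532)) - W(k) = (-134153 - 1*(-72532)) - 1*9 = (-134153 + 72532) - 9 = -61621 - 9 = -61630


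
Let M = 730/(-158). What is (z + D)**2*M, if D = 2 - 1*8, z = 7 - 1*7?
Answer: -13140/79 ≈ -166.33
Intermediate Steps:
z = 0 (z = 7 - 7 = 0)
D = -6 (D = 2 - 8 = -6)
M = -365/79 (M = 730*(-1/158) = -365/79 ≈ -4.6203)
(z + D)**2*M = (0 - 6)**2*(-365/79) = (-6)**2*(-365/79) = 36*(-365/79) = -13140/79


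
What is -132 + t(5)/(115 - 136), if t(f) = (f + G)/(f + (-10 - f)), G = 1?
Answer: -4619/35 ≈ -131.97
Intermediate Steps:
t(f) = -⅒ - f/10 (t(f) = (f + 1)/(f + (-10 - f)) = (1 + f)/(-10) = (1 + f)*(-⅒) = -⅒ - f/10)
-132 + t(5)/(115 - 136) = -132 + (-⅒ - ⅒*5)/(115 - 136) = -132 + (-⅒ - ½)/(-21) = -132 - 1/21*(-⅗) = -132 + 1/35 = -4619/35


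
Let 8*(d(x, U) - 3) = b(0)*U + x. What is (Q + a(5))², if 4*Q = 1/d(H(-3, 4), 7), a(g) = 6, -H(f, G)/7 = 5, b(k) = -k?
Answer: 4096/121 ≈ 33.851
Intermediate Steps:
H(f, G) = -35 (H(f, G) = -7*5 = -35)
d(x, U) = 3 + x/8 (d(x, U) = 3 + ((-1*0)*U + x)/8 = 3 + (0*U + x)/8 = 3 + (0 + x)/8 = 3 + x/8)
Q = -2/11 (Q = 1/(4*(3 + (⅛)*(-35))) = 1/(4*(3 - 35/8)) = 1/(4*(-11/8)) = (¼)*(-8/11) = -2/11 ≈ -0.18182)
(Q + a(5))² = (-2/11 + 6)² = (64/11)² = 4096/121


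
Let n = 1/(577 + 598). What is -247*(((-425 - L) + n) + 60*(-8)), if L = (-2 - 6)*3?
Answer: 255687978/1175 ≈ 2.1761e+5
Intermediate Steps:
L = -24 (L = -8*3 = -24)
n = 1/1175 ≈ 0.00085106
-247*(((-425 - L) + n) + 60*(-8)) = -247*(((-425 - 1*(-24)) + 1/1175) + 60*(-8)) = -247*(((-425 + 24) + 1/1175) - 480) = -247*((-401 + 1/1175) - 480) = -247*(-471174/1175 - 480) = -247*(-1035174/1175) = 255687978/1175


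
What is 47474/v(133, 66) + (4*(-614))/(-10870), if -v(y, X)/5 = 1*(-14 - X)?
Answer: 25851239/217400 ≈ 118.91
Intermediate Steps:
v(y, X) = 70 + 5*X (v(y, X) = -5*(-14 - X) = 70 + 5*X)
47474/v(133, 66) + (4*(-614))/(-10870) = 47474/(70 + 5*66) + (4*(-614))/(-10870) = 47474/(70 + 330) - 2456*(-1/10870) = 47474/400 + 1228/5435 = 47474*(1/400) + 1228/5435 = 23737/200 + 1228/5435 = 25851239/217400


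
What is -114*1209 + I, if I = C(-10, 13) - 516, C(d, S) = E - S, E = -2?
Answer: -138357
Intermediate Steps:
C(d, S) = -2 - S
I = -531 (I = (-2 - 1*13) - 516 = (-2 - 13) - 516 = -15 - 516 = -531)
-114*1209 + I = -114*1209 - 531 = -137826 - 531 = -138357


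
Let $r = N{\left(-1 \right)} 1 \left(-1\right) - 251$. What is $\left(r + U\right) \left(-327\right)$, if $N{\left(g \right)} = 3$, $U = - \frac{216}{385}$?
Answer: $\frac{32047962}{385} \approx 83242.0$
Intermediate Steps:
$U = - \frac{216}{385}$ ($U = \left(-216\right) \frac{1}{385} = - \frac{216}{385} \approx -0.56104$)
$r = -254$ ($r = 3 \cdot 1 \left(-1\right) - 251 = 3 \left(-1\right) - 251 = -3 - 251 = -254$)
$\left(r + U\right) \left(-327\right) = \left(-254 - \frac{216}{385}\right) \left(-327\right) = \left(- \frac{98006}{385}\right) \left(-327\right) = \frac{32047962}{385}$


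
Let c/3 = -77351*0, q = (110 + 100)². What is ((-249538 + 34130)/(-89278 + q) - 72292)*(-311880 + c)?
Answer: 509267693053920/22589 ≈ 2.2545e+10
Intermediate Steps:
q = 44100 (q = 210² = 44100)
c = 0 (c = 3*(-77351*0) = 3*0 = 0)
((-249538 + 34130)/(-89278 + q) - 72292)*(-311880 + c) = ((-249538 + 34130)/(-89278 + 44100) - 72292)*(-311880 + 0) = (-215408/(-45178) - 72292)*(-311880) = (-215408*(-1/45178) - 72292)*(-311880) = (107704/22589 - 72292)*(-311880) = -1632896284/22589*(-311880) = 509267693053920/22589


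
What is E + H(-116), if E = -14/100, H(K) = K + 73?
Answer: -2157/50 ≈ -43.140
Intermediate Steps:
H(K) = 73 + K
E = -7/50 (E = (1/100)*(-14) = -7/50 ≈ -0.14000)
E + H(-116) = -7/50 + (73 - 116) = -7/50 - 43 = -2157/50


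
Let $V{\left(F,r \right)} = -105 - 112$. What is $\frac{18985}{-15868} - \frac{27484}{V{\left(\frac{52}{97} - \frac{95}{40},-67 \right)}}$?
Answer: $\frac{431996367}{3443356} \approx 125.46$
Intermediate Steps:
$V{\left(F,r \right)} = -217$ ($V{\left(F,r \right)} = -105 - 112 = -217$)
$\frac{18985}{-15868} - \frac{27484}{V{\left(\frac{52}{97} - \frac{95}{40},-67 \right)}} = \frac{18985}{-15868} - \frac{27484}{-217} = 18985 \left(- \frac{1}{15868}\right) - - \frac{27484}{217} = - \frac{18985}{15868} + \frac{27484}{217} = \frac{431996367}{3443356}$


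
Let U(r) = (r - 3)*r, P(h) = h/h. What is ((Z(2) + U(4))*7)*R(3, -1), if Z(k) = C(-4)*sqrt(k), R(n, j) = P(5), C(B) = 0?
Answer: 28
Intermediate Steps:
P(h) = 1
R(n, j) = 1
Z(k) = 0 (Z(k) = 0*sqrt(k) = 0)
U(r) = r*(-3 + r) (U(r) = (-3 + r)*r = r*(-3 + r))
((Z(2) + U(4))*7)*R(3, -1) = ((0 + 4*(-3 + 4))*7)*1 = ((0 + 4*1)*7)*1 = ((0 + 4)*7)*1 = (4*7)*1 = 28*1 = 28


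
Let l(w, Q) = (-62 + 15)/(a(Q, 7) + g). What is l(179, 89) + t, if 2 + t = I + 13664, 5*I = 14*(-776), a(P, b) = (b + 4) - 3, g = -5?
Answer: 172103/15 ≈ 11474.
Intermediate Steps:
a(P, b) = 1 + b (a(P, b) = (4 + b) - 3 = 1 + b)
I = -10864/5 (I = (14*(-776))/5 = (1/5)*(-10864) = -10864/5 ≈ -2172.8)
l(w, Q) = -47/3 (l(w, Q) = (-62 + 15)/((1 + 7) - 5) = -47/(8 - 5) = -47/3)
t = 57446/5 (t = -2 + (-10864/5 + 13664) = -2 + 57456/5 = 57446/5 ≈ 11489.)
l(179, 89) + t = -47/3 + 57446/5 = 172103/15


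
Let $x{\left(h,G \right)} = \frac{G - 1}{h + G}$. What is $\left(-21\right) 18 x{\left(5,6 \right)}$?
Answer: $- \frac{1890}{11} \approx -171.82$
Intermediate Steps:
$x{\left(h,G \right)} = \frac{-1 + G}{G + h}$
$\left(-21\right) 18 x{\left(5,6 \right)} = \left(-21\right) 18 \frac{-1 + 6}{6 + 5} = - 378 \cdot \frac{1}{11} \cdot 5 = \left(-378\right) \frac{5}{11} = - \frac{1890}{11}$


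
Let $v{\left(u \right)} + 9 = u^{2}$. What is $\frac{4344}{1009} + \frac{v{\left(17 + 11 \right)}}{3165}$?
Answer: $\frac{2906147}{638697} \approx 4.5501$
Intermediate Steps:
$v{\left(u \right)} = -9 + u^{2}$
$\frac{4344}{1009} + \frac{v{\left(17 + 11 \right)}}{3165} = \frac{4344}{1009} + \frac{-9 + \left(17 + 11\right)^{2}}{3165} = 4344 \cdot \frac{1}{1009} + \left(-9 + 28^{2}\right) \frac{1}{3165} = \frac{4344}{1009} + \left(-9 + 784\right) \frac{1}{3165} = \frac{4344}{1009} + 775 \cdot \frac{1}{3165} = \frac{4344}{1009} + \frac{155}{633} = \frac{2906147}{638697}$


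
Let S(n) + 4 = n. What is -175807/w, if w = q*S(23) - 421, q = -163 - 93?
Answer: 175807/5285 ≈ 33.265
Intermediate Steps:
S(n) = -4 + n
q = -256
w = -5285 (w = -256*(-4 + 23) - 421 = -256*19 - 421 = -4864 - 421 = -5285)
-175807/w = -175807/(-5285) = -175807*(-1/5285) = 175807/5285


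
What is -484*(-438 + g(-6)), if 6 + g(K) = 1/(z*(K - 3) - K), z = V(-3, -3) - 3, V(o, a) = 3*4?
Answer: 16117684/75 ≈ 2.1490e+5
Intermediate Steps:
V(o, a) = 12
z = 9 (z = 12 - 3 = 9)
g(K) = -6 + 1/(-27 + 8*K) (g(K) = -6 + 1/(9*(K - 3) - K) = -6 + 1/(9*(-3 + K) - K) = -6 + 1/((-27 + 9*K) - K) = -6 + 1/(-27 + 8*K))
-484*(-438 + g(-6)) = -484*(-438 + (-163 + 48*(-6))/(27 - 8*(-6))) = -484*(-438 + (-163 - 288)/(27 + 48)) = -484*(-438 - 451/75) = -484*(-33301/75) = 16117684/75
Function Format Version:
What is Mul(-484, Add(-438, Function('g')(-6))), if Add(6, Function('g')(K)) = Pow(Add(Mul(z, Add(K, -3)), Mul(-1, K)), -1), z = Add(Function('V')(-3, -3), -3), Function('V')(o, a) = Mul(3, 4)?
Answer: Rational(16117684, 75) ≈ 2.1490e+5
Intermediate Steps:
Function('V')(o, a) = 12
z = 9 (z = Add(12, -3) = 9)
Function('g')(K) = Add(-6, Pow(Add(-27, Mul(8, K)), -1)) (Function('g')(K) = Add(-6, Pow(Add(Mul(9, Add(K, -3)), Mul(-1, K)), -1)) = Add(-6, Pow(Add(Mul(9, Add(-3, K)), Mul(-1, K)), -1)) = Add(-6, Pow(Add(Add(-27, Mul(9, K)), Mul(-1, K)), -1)) = Add(-6, Pow(Add(-27, Mul(8, K)), -1)))
Mul(-484, Add(-438, Function('g')(-6))) = Mul(-484, Add(-438, Mul(Pow(Add(27, Mul(-8, -6)), -1), Add(-163, Mul(48, -6))))) = Mul(-484, Add(-438, Mul(Pow(Add(27, 48), -1), Add(-163, -288)))) = Mul(-484, Add(-438, Mul(Pow(75, -1), -451))) = Mul(-484, Add(-438, Mul(Rational(1, 75), -451))) = Mul(-484, Add(-438, Rational(-451, 75))) = Mul(-484, Rational(-33301, 75)) = Rational(16117684, 75)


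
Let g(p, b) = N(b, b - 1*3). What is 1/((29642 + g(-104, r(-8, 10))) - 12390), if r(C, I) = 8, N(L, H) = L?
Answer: 1/17260 ≈ 5.7937e-5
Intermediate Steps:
g(p, b) = b
1/((29642 + g(-104, r(-8, 10))) - 12390) = 1/((29642 + 8) - 12390) = 1/(29650 - 12390) = 1/17260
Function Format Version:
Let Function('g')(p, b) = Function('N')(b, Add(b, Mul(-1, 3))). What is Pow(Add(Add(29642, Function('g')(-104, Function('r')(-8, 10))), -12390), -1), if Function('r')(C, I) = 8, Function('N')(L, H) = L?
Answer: Rational(1, 17260) ≈ 5.7937e-5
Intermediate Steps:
Function('g')(p, b) = b
Pow(Add(Add(29642, Function('g')(-104, Function('r')(-8, 10))), -12390), -1) = Pow(Add(Add(29642, 8), -12390), -1) = Pow(Add(29650, -12390), -1) = Pow(17260, -1) = Rational(1, 17260)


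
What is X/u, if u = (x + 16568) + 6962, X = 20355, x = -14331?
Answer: 20355/9199 ≈ 2.2127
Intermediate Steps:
u = 9199 (u = (-14331 + 16568) + 6962 = 2237 + 6962 = 9199)
X/u = 20355/9199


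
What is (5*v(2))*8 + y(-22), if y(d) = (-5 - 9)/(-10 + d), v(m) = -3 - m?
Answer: -3193/16 ≈ -199.56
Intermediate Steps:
y(d) = -14/(-10 + d)
(5*v(2))*8 + y(-22) = (5*(-3 - 1*2))*8 - 14/(-10 - 22) = (5*(-3 - 2))*8 - 14/(-32) = (5*(-5))*8 - 14*(-1/32) = -25*8 + 7/16 = -200 + 7/16 = -3193/16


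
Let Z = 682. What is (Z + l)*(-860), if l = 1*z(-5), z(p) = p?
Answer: -582220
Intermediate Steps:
l = -5 (l = 1*(-5) = -5)
(Z + l)*(-860) = (682 - 5)*(-860) = 677*(-860) = -582220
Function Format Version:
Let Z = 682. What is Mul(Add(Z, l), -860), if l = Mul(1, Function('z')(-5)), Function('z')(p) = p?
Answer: -582220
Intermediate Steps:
l = -5 (l = Mul(1, -5) = -5)
Mul(Add(Z, l), -860) = Mul(Add(682, -5), -860) = Mul(677, -860) = -582220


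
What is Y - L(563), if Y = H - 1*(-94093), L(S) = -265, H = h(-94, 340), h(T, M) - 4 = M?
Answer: 94702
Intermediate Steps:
h(T, M) = 4 + M
H = 344 (H = 4 + 340 = 344)
Y = 94437 (Y = 344 - 1*(-94093) = 344 + 94093 = 94437)
Y - L(563) = 94437 - 1*(-265) = 94437 + 265 = 94702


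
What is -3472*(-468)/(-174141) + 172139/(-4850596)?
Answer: -879076721735/93854182004 ≈ -9.3664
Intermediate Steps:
-3472*(-468)/(-174141) + 172139/(-4850596) = 1624896*(-1/174141) + 172139*(-1/4850596) = -180544/19349 - 172139/4850596 = -879076721735/93854182004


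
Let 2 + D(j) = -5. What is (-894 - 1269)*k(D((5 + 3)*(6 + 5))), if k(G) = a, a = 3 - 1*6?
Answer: 6489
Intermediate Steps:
a = -3 (a = 3 - 6 = -3)
D(j) = -7 (D(j) = -2 - 5 = -7)
k(G) = -3
(-894 - 1269)*k(D((5 + 3)*(6 + 5))) = (-894 - 1269)*(-3) = -2163*(-3) = 6489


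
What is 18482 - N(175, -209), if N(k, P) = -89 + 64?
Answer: 18507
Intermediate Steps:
N(k, P) = -25
18482 - N(175, -209) = 18482 - 1*(-25) = 18482 + 25 = 18507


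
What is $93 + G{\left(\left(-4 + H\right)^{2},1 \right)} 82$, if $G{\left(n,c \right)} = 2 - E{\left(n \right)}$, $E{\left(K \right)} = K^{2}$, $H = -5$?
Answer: $-537745$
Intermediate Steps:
$G{\left(n,c \right)} = 2 - n^{2}$
$93 + G{\left(\left(-4 + H\right)^{2},1 \right)} 82 = 93 + \left(2 - \left(\left(-4 - 5\right)^{2}\right)^{2}\right) 82 = 93 + \left(2 - \left(\left(-9\right)^{2}\right)^{2}\right) 82 = 93 + \left(2 - 81^{2}\right) 82 = 93 + \left(2 - 6561\right) 82 = 93 - 537838 = -537745$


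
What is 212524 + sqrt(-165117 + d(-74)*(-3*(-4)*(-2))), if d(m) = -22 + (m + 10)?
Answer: 212524 + 9*I*sqrt(2013) ≈ 2.1252e+5 + 403.8*I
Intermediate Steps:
d(m) = -12 + m (d(m) = -22 + (10 + m) = -12 + m)
212524 + sqrt(-165117 + d(-74)*(-3*(-4)*(-2))) = 212524 + sqrt(-165117 + (-12 - 74)*(-3*(-4)*(-2))) = 212524 + sqrt(-165117 - 1032*(-2)) = 212524 + sqrt(-165117 - 86*(-24)) = 212524 + sqrt(-165117 + 2064) = 212524 + sqrt(-163053) = 212524 + 9*I*sqrt(2013)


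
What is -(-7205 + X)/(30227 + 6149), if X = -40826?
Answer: 48031/36376 ≈ 1.3204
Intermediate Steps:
-(-7205 + X)/(30227 + 6149) = -(-7205 - 40826)/(30227 + 6149) = -(-48031)/36376 = -1*(-48031/36376) = 48031/36376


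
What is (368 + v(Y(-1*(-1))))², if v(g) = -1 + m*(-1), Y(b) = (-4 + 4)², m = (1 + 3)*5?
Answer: 120409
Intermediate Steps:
m = 20 (m = 4*5 = 20)
Y(b) = 0 (Y(b) = 0² = 0)
v(g) = -21 (v(g) = -1 + 20*(-1) = -1 - 20 = -21)
(368 + v(Y(-1*(-1))))² = (368 - 21)² = 347² = 120409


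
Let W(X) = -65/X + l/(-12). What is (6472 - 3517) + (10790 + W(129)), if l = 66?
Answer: 3544661/258 ≈ 13739.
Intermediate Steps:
W(X) = -11/2 - 65/X (W(X) = -65/X + 66/(-12) = -65/X + 66*(-1/12) = -65/X - 11/2 = -11/2 - 65/X)
(6472 - 3517) + (10790 + W(129)) = (6472 - 3517) + (10790 + (-11/2 - 65/129)) = 2955 + (10790 + (-11/2 - 65*1/129)) = 2955 + (10790 + (-11/2 - 65/129)) = 2955 + (10790 - 1549/258) = 2955 + 2782271/258 = 3544661/258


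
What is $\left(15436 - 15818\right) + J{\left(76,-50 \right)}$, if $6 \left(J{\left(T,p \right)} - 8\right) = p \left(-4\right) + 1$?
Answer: $- \frac{681}{2} \approx -340.5$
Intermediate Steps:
$J{\left(T,p \right)} = \frac{49}{6} - \frac{2 p}{3}$ ($J{\left(T,p \right)} = 8 + \frac{p \left(-4\right) + 1}{6} = 8 + \frac{- 4 p + 1}{6} = 8 + \frac{1 - 4 p}{6} = 8 - \left(- \frac{1}{6} + \frac{2 p}{3}\right) = \frac{49}{6} - \frac{2 p}{3}$)
$\left(15436 - 15818\right) + J{\left(76,-50 \right)} = \left(15436 - 15818\right) + \left(\frac{49}{6} - - \frac{100}{3}\right) = -382 + \left(\frac{49}{6} + \frac{100}{3}\right) = -382 + \frac{83}{2} = - \frac{681}{2}$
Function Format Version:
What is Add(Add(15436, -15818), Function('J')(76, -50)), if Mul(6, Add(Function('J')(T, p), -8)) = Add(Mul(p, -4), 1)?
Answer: Rational(-681, 2) ≈ -340.50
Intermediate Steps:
Function('J')(T, p) = Add(Rational(49, 6), Mul(Rational(-2, 3), p)) (Function('J')(T, p) = Add(8, Mul(Rational(1, 6), Add(Mul(p, -4), 1))) = Add(8, Mul(Rational(1, 6), Add(Mul(-4, p), 1))) = Add(8, Mul(Rational(1, 6), Add(1, Mul(-4, p)))) = Add(8, Add(Rational(1, 6), Mul(Rational(-2, 3), p))) = Add(Rational(49, 6), Mul(Rational(-2, 3), p)))
Add(Add(15436, -15818), Function('J')(76, -50)) = Add(Add(15436, -15818), Add(Rational(49, 6), Mul(Rational(-2, 3), -50))) = Add(-382, Add(Rational(49, 6), Rational(100, 3))) = Add(-382, Rational(83, 2)) = Rational(-681, 2)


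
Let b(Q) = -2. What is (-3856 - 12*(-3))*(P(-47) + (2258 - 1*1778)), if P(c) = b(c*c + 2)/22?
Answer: -20165780/11 ≈ -1.8333e+6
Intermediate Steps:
P(c) = -1/11 (P(c) = -2/22 = -2*1/22 = -1/11)
(-3856 - 12*(-3))*(P(-47) + (2258 - 1*1778)) = (-3856 - 12*(-3))*(-1/11 + (2258 - 1*1778)) = (-3856 + 36)*(-1/11 + (2258 - 1778)) = -3820*(-1/11 + 480) = -3820*5279/11 = -20165780/11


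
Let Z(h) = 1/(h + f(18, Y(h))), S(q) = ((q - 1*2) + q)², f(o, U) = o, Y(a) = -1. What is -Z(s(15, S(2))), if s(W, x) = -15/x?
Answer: -4/57 ≈ -0.070175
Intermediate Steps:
S(q) = (-2 + 2*q)² (S(q) = ((q - 2) + q)² = ((-2 + q) + q)² = (-2 + 2*q)²)
Z(h) = 1/(18 + h) (Z(h) = 1/(h + 18) = 1/(18 + h))
-Z(s(15, S(2))) = -1/(18 - 15*1/(4*(-1 + 2)²)) = -1/(18 - 15/(4*1²)) = -1/(18 - 15/(4*1)) = -1/(18 - 15/4) = -1/57/4 = -1*4/57 = -4/57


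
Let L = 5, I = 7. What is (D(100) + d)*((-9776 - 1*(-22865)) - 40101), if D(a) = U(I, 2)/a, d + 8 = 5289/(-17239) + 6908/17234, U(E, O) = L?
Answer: 157613951385021/742742315 ≈ 2.1221e+5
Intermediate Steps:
U(E, O) = 5
d = -1174419511/148548463 (d = -8 + (5289/(-17239) + 6908/17234) = -8 + (5289*(-1/17239) + 6908*(1/17234)) = -8 + (-5289/17239 + 3454/8617) = -8 + 13968193/148548463 = -1174419511/148548463 ≈ -7.9060)
D(a) = 5/a
(D(100) + d)*((-9776 - 1*(-22865)) - 40101) = (5/100 - 1174419511/148548463)*((-9776 - 1*(-22865)) - 40101) = (5*(1/100) - 1174419511/148548463)*((-9776 + 22865) - 40101) = (1/20 - 1174419511/148548463)*(13089 - 40101) = -23339841757/2970969260*(-27012) = 157613951385021/742742315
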